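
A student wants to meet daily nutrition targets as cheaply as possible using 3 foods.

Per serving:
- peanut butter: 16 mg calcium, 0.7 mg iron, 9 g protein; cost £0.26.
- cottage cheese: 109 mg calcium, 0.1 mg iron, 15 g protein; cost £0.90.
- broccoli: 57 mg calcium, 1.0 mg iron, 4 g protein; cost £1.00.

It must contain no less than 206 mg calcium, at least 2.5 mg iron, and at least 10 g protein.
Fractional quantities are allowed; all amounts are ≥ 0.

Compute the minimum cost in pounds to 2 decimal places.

£2.13

Treat it as an LP. Let x1 = servings of peanut butter, x2 = servings of cottage cheese, x3 = servings of broccoli.
Minimise 0.26x1 + 0.9x2 + 1x3 with:
  16x1 + 109x2 + 57x3 ≥ 206   (calcium)
  0.7x1 + 0.1x2 + 1x3 ≥ 2.5   (iron)
  9x1 + 15x2 + 4x3 ≥ 10   (protein)
  x1, x2, x3 ≥ 0.
The minimum-cost mix takes nothing from broccoli — only peanut butter, cottage cheese. Binding constraints: calcium and iron.
That vertex is x1 = 3.372, x2 = 1.395.
Total cost: 0.26·3.372 + 0.9·1.395 = 2.1322.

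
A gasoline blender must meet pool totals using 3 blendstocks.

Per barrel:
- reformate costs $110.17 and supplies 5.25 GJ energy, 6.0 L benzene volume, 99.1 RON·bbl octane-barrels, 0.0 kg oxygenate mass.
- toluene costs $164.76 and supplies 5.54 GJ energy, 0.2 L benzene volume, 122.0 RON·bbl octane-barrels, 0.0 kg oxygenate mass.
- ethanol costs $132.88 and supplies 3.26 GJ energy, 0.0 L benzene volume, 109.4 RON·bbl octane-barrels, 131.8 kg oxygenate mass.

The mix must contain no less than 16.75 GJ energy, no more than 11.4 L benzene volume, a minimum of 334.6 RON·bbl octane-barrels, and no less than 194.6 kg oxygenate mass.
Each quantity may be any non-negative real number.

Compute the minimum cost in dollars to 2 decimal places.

This is a linear program. Let x1 = barrels of reformate, x2 = barrels of toluene, x3 = barrels of ethanol.
min 110.17x1 + 164.76x2 + 132.88x3 with:
  5.25x1 + 5.54x2 + 3.26x3 ≥ 16.75   (energy)
  6x1 + 0.2x2 ≤ 11.4   (benzene volume)
  99.1x1 + 122x2 + 109.4x3 ≥ 334.6   (octane-barrels)
  131.8x3 ≥ 194.6   (oxygenate mass)
  x1, x2, x3 ≥ 0.
The optimal mix uses every input. There the energy, benzene volume, oxygenate mass constraints are tight.
Optimal quantities: reformate = 1.8878 barrels, toluene = 0.36564 barrels, ethanol = 1.4765 barrels.
Cost = 110.17·1.8878 + 164.76·0.36564 + 132.88·1.4765 = 464.4191.

$464.42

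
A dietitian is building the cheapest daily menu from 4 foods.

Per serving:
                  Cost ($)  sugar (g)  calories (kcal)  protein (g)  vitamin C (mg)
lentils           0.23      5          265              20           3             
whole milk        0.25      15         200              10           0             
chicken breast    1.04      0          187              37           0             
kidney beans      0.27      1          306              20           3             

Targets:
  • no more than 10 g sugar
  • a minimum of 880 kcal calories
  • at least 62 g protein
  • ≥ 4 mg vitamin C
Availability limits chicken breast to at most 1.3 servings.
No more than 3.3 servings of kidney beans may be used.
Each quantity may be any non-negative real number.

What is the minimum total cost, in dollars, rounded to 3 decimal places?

$0.770

Treat it as an LP. Let x1 = servings of lentils, x2 = servings of whole milk, x3 = servings of chicken breast, x4 = servings of kidney beans.
Minimize 0.23x1 + 0.25x2 + 1.04x3 + 0.27x4 subject to:
  5x1 + 15x2 + 1x4 ≤ 10   (sugar)
  265x1 + 200x2 + 187x3 + 306x4 ≥ 880   (calories)
  20x1 + 10x2 + 37x3 + 20x4 ≥ 62   (protein)
  3x1 + 3x4 ≥ 4   (vitamin C)
  x3 ≤ 1.3
  x4 ≤ 3.3
  x1, x2, x3, x4 ≥ 0.
At the optimum only lentils, kidney beans are positive (whole milk, chicken breast = 0). Binding constraints: sugar and calories.
So lentils = 1.723 servings, kidney beans = 1.383 servings.
Cost = 0.23·1.723 + 0.27·1.383 = 0.76970.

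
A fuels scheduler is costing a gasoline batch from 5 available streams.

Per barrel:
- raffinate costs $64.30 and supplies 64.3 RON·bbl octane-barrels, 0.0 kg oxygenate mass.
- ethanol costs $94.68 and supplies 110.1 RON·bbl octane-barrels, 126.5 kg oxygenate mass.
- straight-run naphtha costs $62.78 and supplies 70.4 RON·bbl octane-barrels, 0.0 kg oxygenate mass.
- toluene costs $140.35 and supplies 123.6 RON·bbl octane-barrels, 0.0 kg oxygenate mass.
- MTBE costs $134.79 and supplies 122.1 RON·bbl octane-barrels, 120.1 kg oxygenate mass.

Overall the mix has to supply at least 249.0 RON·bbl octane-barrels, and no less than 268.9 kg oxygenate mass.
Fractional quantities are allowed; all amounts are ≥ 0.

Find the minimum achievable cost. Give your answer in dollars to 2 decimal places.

$214.13

Let x1 = barrels of raffinate, x2 = barrels of ethanol, x3 = barrels of straight-run naphtha, x4 = barrels of toluene, x5 = barrels of MTBE.
min 64.3x1 + 94.68x2 + 62.78x3 + 140.35x4 + 134.79x5 s.t.:
  64.3x1 + 110.1x2 + 70.4x3 + 123.6x4 + 122.1x5 ≥ 249   (octane-barrels)
  126.5x2 + 120.1x5 ≥ 268.9   (oxygenate mass)
  x1, x2, x3, x4, x5 ≥ 0.
The cheapest feasible vertex uses only ethanol; raffinate, straight-run naphtha, toluene, MTBE are not used. There the octane-barrels constraint is tight.
That vertex is x2 = 2.2616.
Total cost: 94.68·2.2616 = 214.1283.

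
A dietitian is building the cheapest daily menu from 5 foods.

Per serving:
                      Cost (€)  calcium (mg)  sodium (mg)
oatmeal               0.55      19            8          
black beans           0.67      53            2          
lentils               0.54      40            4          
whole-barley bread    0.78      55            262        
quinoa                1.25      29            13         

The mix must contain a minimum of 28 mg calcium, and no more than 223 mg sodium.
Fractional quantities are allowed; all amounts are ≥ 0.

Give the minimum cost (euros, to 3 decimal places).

Treat it as an LP. Let x1 = servings of oatmeal, x2 = servings of black beans, x3 = servings of lentils, x4 = servings of whole-barley bread, x5 = servings of quinoa.
Minimise 0.55x1 + 0.67x2 + 0.54x3 + 0.78x4 + 1.25x5 s.t.:
  19x1 + 53x2 + 40x3 + 55x4 + 29x5 ≥ 28   (calcium)
  8x1 + 2x2 + 4x3 + 262x4 + 13x5 ≤ 223   (sodium)
  x1, x2, x3, x4, x5 ≥ 0.
The cheapest feasible vertex uses only black beans; oatmeal, lentils, whole-barley bread, quinoa are not used. Binding constraint: calcium.
Solving gives x2 = 0.5283.
Total cost: 0.67·0.5283 = 0.35396.

€0.354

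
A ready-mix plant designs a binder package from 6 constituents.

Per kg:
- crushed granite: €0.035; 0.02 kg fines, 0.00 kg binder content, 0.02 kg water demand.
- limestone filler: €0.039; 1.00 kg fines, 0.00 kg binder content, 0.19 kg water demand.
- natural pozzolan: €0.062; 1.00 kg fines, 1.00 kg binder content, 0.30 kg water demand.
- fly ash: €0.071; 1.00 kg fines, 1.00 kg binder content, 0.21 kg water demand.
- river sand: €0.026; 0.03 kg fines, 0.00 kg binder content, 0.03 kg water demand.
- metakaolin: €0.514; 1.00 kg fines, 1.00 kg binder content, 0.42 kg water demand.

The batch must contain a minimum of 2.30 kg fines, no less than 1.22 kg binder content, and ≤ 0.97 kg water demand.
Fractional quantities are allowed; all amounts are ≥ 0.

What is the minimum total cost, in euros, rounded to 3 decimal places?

€0.118

Set it up as a linear program. Let x1 = kg of crushed granite, x2 = kg of limestone filler, x3 = kg of natural pozzolan, x4 = kg of fly ash, x5 = kg of river sand, x6 = kg of metakaolin.
Minimize 0.035x1 + 0.039x2 + 0.062x3 + 0.071x4 + 0.026x5 + 0.514x6 with:
  0.02x1 + 1x2 + 1x3 + 1x4 + 0.03x5 + 1x6 ≥ 2.3   (fines)
  1x3 + 1x4 + 1x6 ≥ 1.22   (binder content)
  0.02x1 + 0.19x2 + 0.3x3 + 0.21x4 + 0.03x5 + 0.42x6 ≤ 0.97   (water demand)
  x1, x2, x3, x4, x5, x6 ≥ 0.
At the optimum only limestone filler, natural pozzolan are positive (crushed granite, fly ash, river sand, metakaolin = 0). There the fines and binder content constraints are tight.
That vertex is x2 = 1.08, x3 = 1.22.
Total cost: 0.039·1.08 + 0.062·1.22 = 0.11776.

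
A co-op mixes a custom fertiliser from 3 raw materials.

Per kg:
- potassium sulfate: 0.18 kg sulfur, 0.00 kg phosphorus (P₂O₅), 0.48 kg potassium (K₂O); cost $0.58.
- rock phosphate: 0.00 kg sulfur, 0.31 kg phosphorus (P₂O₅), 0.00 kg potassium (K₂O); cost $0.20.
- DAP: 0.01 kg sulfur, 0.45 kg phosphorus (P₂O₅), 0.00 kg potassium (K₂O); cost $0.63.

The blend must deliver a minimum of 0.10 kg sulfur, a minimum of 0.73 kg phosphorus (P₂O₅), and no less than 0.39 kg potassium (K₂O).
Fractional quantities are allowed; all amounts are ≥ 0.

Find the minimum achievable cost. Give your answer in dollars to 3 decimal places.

Let x1 = kg of potassium sulfate, x2 = kg of rock phosphate, x3 = kg of DAP.
min 0.58x1 + 0.2x2 + 0.63x3 subject to:
  0.18x1 + 0.01x3 ≥ 0.1   (sulfur)
  0.31x2 + 0.45x3 ≥ 0.73   (phosphorus (P₂O₅))
  0.48x1 ≥ 0.39   (potassium (K₂O))
  x1, x2, x3 ≥ 0.
At the optimum only potassium sulfate, rock phosphate are positive (DAP = 0). The phosphorus (P₂O₅) and potassium (K₂O) requirements are met with equality.
Solving gives x1 = 0.8125, x2 = 2.355.
Total cost: 0.58·0.8125 + 0.2·2.355 = 0.94225.

$0.942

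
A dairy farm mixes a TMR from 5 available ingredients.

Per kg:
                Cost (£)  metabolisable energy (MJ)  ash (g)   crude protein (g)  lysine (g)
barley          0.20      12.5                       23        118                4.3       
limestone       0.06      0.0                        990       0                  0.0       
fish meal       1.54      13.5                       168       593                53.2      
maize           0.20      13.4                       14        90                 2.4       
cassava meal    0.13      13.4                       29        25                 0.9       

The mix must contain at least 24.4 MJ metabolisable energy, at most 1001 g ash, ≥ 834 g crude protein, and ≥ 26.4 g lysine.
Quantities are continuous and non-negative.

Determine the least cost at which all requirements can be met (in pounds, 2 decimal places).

This is a linear program. Let x1 = kg of barley, x2 = kg of limestone, x3 = kg of fish meal, x4 = kg of maize, x5 = kg of cassava meal.
Minimise 0.2x1 + 0.06x2 + 1.54x3 + 0.2x4 + 0.13x5 subject to:
  12.5x1 + 13.5x3 + 13.4x4 + 13.4x5 ≥ 24.4   (metabolisable energy)
  23x1 + 990x2 + 168x3 + 14x4 + 29x5 ≤ 1001   (ash)
  118x1 + 593x3 + 90x4 + 25x5 ≥ 834   (crude protein)
  4.3x1 + 53.2x3 + 2.4x4 + 0.9x5 ≥ 26.4   (lysine)
  x1, x2, x3, x4, x5 ≥ 0.
The cheapest feasible vertex uses only barley; limestone, fish meal, maize, cassava meal are not used. The crude protein requirement is met with equality.
Optimal quantities: barley = 7.068 kg.
Cost = 0.2·7.068 = 1.4136.

£1.41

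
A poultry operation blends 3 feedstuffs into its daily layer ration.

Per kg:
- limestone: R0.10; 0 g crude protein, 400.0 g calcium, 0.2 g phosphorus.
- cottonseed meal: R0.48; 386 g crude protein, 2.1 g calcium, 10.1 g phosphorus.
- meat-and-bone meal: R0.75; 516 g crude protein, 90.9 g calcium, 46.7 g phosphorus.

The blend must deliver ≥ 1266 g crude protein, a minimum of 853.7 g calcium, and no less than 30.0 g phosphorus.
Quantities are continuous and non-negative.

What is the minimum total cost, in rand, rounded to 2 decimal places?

R1.79

Set it up as a linear program. Let x1 = kg of limestone, x2 = kg of cottonseed meal, x3 = kg of meat-and-bone meal.
Minimise 0.1x1 + 0.48x2 + 0.75x3 s.t.:
  386x2 + 516x3 ≥ 1266   (crude protein)
  400x1 + 2.1x2 + 90.9x3 ≥ 853.7   (calcium)
  0.2x1 + 10.1x2 + 46.7x3 ≥ 30   (phosphorus)
  x1, x2, x3 ≥ 0.
The optimal basis is {limestone, cottonseed meal}; meat-and-bone meal drops out. There the crude protein and calcium constraints are tight.
That vertex is x1 = 2.117, x2 = 3.28.
Hence cost = 0.1·2.117 + 0.48·3.28 = R1.7861.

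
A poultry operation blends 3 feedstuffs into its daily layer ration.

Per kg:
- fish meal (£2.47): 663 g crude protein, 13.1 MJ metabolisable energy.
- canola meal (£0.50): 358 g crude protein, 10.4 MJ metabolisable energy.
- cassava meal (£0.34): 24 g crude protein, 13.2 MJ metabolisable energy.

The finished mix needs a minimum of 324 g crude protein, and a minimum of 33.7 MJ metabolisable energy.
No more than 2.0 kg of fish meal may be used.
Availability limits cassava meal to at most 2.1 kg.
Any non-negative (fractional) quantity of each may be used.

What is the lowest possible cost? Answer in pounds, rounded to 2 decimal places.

£1.05

Treat it as an LP. Let x1 = kg of fish meal, x2 = kg of canola meal, x3 = kg of cassava meal.
Minimize 2.47x1 + 0.5x2 + 0.34x3 with:
  663x1 + 358x2 + 24x3 ≥ 324   (crude protein)
  13.1x1 + 10.4x2 + 13.2x3 ≥ 33.7   (metabolisable energy)
  x1 ≤ 2
  x3 ≤ 2.1
  x1, x2, x3 ≥ 0.
The minimum-cost mix takes nothing from fish meal — only canola meal, cassava meal. Binding constraints: crude protein and metabolisable energy.
Optimal quantities: canola meal = 0.7748 kg, cassava meal = 1.943 kg.
Total cost: 0.5·0.7748 + 0.34·1.943 = 1.0480.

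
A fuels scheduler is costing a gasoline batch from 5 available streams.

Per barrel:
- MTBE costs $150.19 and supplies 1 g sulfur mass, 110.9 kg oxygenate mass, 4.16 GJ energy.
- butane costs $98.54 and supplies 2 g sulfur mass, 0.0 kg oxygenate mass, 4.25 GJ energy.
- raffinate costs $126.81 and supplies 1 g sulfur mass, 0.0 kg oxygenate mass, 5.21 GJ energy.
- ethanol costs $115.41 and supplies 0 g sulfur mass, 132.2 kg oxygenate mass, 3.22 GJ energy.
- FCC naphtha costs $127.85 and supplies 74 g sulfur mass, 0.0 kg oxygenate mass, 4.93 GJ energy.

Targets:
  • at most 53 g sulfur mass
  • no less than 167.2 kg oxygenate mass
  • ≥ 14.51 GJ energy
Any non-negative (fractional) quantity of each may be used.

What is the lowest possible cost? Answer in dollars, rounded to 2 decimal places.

$387.97

Treat it as an LP. Let x1 = barrels of MTBE, x2 = barrels of butane, x3 = barrels of raffinate, x4 = barrels of ethanol, x5 = barrels of FCC naphtha.
Minimise 150.19x1 + 98.54x2 + 126.81x3 + 115.41x4 + 127.85x5 s.t.:
  1x1 + 2x2 + 1x3 + 74x5 ≤ 53   (sulfur mass)
  110.9x1 + 132.2x4 ≥ 167.2   (oxygenate mass)
  4.16x1 + 4.25x2 + 5.21x3 + 3.22x4 + 4.93x5 ≥ 14.51   (energy)
  x1, x2, x3, x4, x5 ≥ 0.
At the optimum only butane, ethanol are positive (MTBE, raffinate, FCC naphtha = 0). The oxygenate mass and energy requirements are met with equality.
That vertex is x2 = 2.4559, x4 = 1.2648.
Objective = 98.54·2.4559 + 115.41·1.2648 = 387.97495.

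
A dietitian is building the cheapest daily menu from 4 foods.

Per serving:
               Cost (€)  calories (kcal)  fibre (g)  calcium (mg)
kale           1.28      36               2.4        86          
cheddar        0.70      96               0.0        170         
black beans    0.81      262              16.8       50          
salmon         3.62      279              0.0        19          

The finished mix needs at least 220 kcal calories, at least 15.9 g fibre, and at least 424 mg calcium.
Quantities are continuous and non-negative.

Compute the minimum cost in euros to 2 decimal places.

€2.32

Treat it as an LP. Let x1 = servings of kale, x2 = servings of cheddar, x3 = servings of black beans, x4 = servings of salmon.
Minimise 1.28x1 + 0.7x2 + 0.81x3 + 3.62x4 s.t.:
  36x1 + 96x2 + 262x3 + 279x4 ≥ 220   (calories)
  2.4x1 + 16.8x3 ≥ 15.9   (fibre)
  86x1 + 170x2 + 50x3 + 19x4 ≥ 424   (calcium)
  x1, x2, x3, x4 ≥ 0.
At the optimum only cheddar, black beans are positive (kale, salmon = 0). There the fibre and calcium constraints are tight.
Solving gives x2 = 2.216, x3 = 0.9464.
Cost = 0.7·2.216 + 0.81·0.9464 = 2.3178.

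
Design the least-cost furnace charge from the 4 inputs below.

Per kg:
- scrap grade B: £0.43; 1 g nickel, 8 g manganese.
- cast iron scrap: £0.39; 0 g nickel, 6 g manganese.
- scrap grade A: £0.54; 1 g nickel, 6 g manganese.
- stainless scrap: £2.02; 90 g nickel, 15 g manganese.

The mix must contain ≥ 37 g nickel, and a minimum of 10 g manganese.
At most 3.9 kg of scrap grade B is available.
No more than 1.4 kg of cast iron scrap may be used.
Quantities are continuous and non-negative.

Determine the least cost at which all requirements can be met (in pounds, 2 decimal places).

Let x1 = kg of scrap grade B, x2 = kg of cast iron scrap, x3 = kg of scrap grade A, x4 = kg of stainless scrap.
Minimise 0.43x1 + 0.39x2 + 0.54x3 + 2.02x4 with:
  1x1 + 1x3 + 90x4 ≥ 37   (nickel)
  8x1 + 6x2 + 6x3 + 15x4 ≥ 10   (manganese)
  x1 ≤ 3.9
  x2 ≤ 1.4
  x1, x2, x3, x4 ≥ 0.
The minimum-cost mix takes nothing from cast iron scrap, scrap grade A — only scrap grade B, stainless scrap. There the nickel and manganese constraints are tight.
Optimal quantities: scrap grade B = 0.4894 kg, stainless scrap = 0.4057 kg.
Objective = 0.43·0.4894 + 2.02·0.4057 = 1.0300.

£1.03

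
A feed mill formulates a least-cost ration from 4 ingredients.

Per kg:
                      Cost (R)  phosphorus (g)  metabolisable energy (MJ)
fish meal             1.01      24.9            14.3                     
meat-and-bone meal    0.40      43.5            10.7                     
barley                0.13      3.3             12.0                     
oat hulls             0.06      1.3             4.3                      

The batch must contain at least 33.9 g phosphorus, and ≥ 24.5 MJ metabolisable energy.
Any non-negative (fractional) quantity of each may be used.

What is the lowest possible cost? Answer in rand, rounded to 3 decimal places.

This is a linear program. Let x1 = kg of fish meal, x2 = kg of meat-and-bone meal, x3 = kg of barley, x4 = kg of oat hulls.
Minimize 1.01x1 + 0.4x2 + 0.13x3 + 0.06x4 with:
  24.9x1 + 43.5x2 + 3.3x3 + 1.3x4 ≥ 33.9   (phosphorus)
  14.3x1 + 10.7x2 + 12x3 + 4.3x4 ≥ 24.5   (metabolisable energy)
  x1, x2, x3, x4 ≥ 0.
The optimal basis is {meat-and-bone meal, barley}; fish meal, oat hulls drop out. Binding constraints: phosphorus and metabolisable energy.
So meat-and-bone meal = 0.6697 kg, barley = 1.444 kg.
Total cost: 0.4·0.6697 + 0.13·1.444 = 0.45560.

R0.456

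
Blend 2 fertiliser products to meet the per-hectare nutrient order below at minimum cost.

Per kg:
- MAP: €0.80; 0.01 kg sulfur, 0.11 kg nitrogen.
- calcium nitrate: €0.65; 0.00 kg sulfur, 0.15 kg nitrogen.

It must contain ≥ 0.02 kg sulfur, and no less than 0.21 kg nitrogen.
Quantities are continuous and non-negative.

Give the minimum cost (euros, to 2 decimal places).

€1.60

Let x1 = kg of MAP, x2 = kg of calcium nitrate.
Minimize 0.8x1 + 0.65x2 s.t.:
  0.01x1 ≥ 0.02   (sulfur)
  0.11x1 + 0.15x2 ≥ 0.21   (nitrogen)
  x1, x2 ≥ 0.
The cheapest feasible vertex uses only MAP; calcium nitrate is not used. The sulfur requirement is met with equality.
So MAP = 2 kg.
Cost = 0.8·2 = 1.6000.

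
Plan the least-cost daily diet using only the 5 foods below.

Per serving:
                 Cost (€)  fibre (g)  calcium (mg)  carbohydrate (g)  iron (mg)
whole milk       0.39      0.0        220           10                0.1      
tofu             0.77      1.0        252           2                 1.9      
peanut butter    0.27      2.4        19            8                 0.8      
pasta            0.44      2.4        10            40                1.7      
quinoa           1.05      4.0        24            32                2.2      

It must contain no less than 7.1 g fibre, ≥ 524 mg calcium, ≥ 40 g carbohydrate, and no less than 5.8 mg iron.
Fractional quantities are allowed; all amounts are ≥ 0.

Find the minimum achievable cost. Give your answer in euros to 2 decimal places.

Let x1 = servings of whole milk, x2 = servings of tofu, x3 = servings of peanut butter, x4 = servings of pasta, x5 = servings of quinoa.
Minimise 0.39x1 + 0.77x2 + 0.27x3 + 0.44x4 + 1.05x5 s.t.:
  1x2 + 2.4x3 + 2.4x4 + 4x5 ≥ 7.1   (fibre)
  220x1 + 252x2 + 19x3 + 10x4 + 24x5 ≥ 524   (calcium)
  10x1 + 2x2 + 8x3 + 40x4 + 32x5 ≥ 40   (carbohydrate)
  0.1x1 + 1.9x2 + 0.8x3 + 1.7x4 + 2.2x5 ≥ 5.8   (iron)
  x1, x2, x3, x4, x5 ≥ 0.
The minimum-cost mix takes nothing from quinoa — only whole milk, tofu, peanut butter, pasta. The fibre, calcium, carbohydrate, iron requirements are met with equality.
Optimal quantities: whole milk = 0.08219 servings, tofu = 1.863 servings, peanut butter = 1.62 servings, pasta = 0.5624 servings.
Total cost: 0.39·0.08219 + 0.77·1.863 + 0.27·1.62 + 0.44·0.5624 = 2.1514.

€2.15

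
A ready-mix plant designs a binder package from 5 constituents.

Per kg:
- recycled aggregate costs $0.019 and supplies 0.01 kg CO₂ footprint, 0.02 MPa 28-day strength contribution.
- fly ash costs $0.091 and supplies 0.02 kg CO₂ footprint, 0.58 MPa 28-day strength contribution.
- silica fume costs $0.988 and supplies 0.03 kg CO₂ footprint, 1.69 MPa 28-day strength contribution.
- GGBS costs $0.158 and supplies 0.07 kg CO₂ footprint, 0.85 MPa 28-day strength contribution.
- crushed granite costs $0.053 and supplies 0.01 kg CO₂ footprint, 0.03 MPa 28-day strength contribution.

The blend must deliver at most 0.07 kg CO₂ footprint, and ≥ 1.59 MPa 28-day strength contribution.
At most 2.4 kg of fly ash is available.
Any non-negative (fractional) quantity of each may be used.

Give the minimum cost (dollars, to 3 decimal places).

This is a linear program. Let x1 = kg of recycled aggregate, x2 = kg of fly ash, x3 = kg of silica fume, x4 = kg of GGBS, x5 = kg of crushed granite.
min 0.019x1 + 0.091x2 + 0.988x3 + 0.158x4 + 0.053x5 s.t.:
  0.01x1 + 0.02x2 + 0.03x3 + 0.07x4 + 0.01x5 ≤ 0.07   (CO₂ footprint)
  0.02x1 + 0.58x2 + 1.69x3 + 0.85x4 + 0.03x5 ≥ 1.59   (28-day strength contribution)
  x2 ≤ 2.4
  x1, x2, x3, x4, x5 ≥ 0.
At the optimum only fly ash, GGBS are positive (recycled aggregate, silica fume, crushed granite = 0). Binding constraints: 28-day strength contribution and the fly ash cap.
Solving gives x2 = 2.4, x4 = 0.2329.
Total cost: 0.091·2.4 + 0.158·0.2329 = 0.25520.

$0.255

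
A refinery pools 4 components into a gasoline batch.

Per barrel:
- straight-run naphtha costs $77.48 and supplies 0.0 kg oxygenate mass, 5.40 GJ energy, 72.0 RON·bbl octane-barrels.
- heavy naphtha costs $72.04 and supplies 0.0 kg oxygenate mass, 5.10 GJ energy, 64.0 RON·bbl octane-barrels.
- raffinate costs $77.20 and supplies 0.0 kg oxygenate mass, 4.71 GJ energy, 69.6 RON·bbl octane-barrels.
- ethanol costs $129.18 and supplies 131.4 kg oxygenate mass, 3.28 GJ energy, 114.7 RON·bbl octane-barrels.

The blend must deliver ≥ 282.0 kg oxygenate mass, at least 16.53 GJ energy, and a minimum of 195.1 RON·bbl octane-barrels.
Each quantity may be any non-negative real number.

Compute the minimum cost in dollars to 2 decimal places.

Let x1 = barrels of straight-run naphtha, x2 = barrels of heavy naphtha, x3 = barrels of raffinate, x4 = barrels of ethanol.
Minimize 77.48x1 + 72.04x2 + 77.2x3 + 129.18x4 s.t.:
  131.4x4 ≥ 282   (oxygenate mass)
  5.4x1 + 5.1x2 + 4.71x3 + 3.28x4 ≥ 16.53   (energy)
  72x1 + 64x2 + 69.6x3 + 114.7x4 ≥ 195.1   (octane-barrels)
  x1, x2, x3, x4 ≥ 0.
At the optimum only heavy naphtha, ethanol are positive (straight-run naphtha, raffinate = 0). Binding constraints: oxygenate mass and energy.
Solving gives x2 = 1.86093, x4 = 2.14612.
Total cost: 72.04·1.86093 + 129.18·2.14612 = 411.2972.

$411.30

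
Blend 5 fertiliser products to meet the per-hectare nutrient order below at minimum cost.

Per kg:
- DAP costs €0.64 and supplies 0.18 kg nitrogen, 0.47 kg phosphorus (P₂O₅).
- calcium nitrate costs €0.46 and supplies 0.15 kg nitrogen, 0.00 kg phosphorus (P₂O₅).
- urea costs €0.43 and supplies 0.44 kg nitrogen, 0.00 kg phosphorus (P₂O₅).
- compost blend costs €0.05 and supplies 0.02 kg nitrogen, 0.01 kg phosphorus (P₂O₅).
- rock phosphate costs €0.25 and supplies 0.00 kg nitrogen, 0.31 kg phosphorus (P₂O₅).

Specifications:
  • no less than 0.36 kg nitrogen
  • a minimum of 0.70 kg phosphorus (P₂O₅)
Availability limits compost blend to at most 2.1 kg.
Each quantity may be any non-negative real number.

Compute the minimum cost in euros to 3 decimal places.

Let x1 = kg of DAP, x2 = kg of calcium nitrate, x3 = kg of urea, x4 = kg of compost blend, x5 = kg of rock phosphate.
min 0.64x1 + 0.46x2 + 0.43x3 + 0.05x4 + 0.25x5 with:
  0.18x1 + 0.15x2 + 0.44x3 + 0.02x4 ≥ 0.36   (nitrogen)
  0.47x1 + 0.01x4 + 0.31x5 ≥ 0.7   (phosphorus (P₂O₅))
  x4 ≤ 2.1
  x1, x2, x3, x4, x5 ≥ 0.
At the optimum only urea, rock phosphate are positive (DAP, calcium nitrate, compost blend = 0). Binding constraints: nitrogen and phosphorus (P₂O₅).
Optimal quantities: urea = 0.8182 kg, rock phosphate = 2.258 kg.
Cost = 0.43·0.8182 + 0.25·2.258 = 0.91633.

€0.916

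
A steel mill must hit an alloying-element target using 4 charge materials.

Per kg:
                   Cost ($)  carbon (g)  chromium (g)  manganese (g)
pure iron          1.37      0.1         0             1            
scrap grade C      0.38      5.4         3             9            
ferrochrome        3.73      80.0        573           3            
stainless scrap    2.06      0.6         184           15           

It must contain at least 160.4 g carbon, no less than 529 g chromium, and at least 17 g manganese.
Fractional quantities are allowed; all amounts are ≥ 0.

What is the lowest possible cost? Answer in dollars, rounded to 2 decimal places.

$7.64

This is a linear program. Let x1 = kg of pure iron, x2 = kg of scrap grade C, x3 = kg of ferrochrome, x4 = kg of stainless scrap.
min 1.37x1 + 0.38x2 + 3.73x3 + 2.06x4 subject to:
  0.1x1 + 5.4x2 + 80x3 + 0.6x4 ≥ 160.4   (carbon)
  3x2 + 573x3 + 184x4 ≥ 529   (chromium)
  1x1 + 9x2 + 3x3 + 15x4 ≥ 17   (manganese)
  x1, x2, x3, x4 ≥ 0.
At the optimum only scrap grade C, ferrochrome are positive (pure iron, stainless scrap = 0). Binding constraints: carbon and manganese.
That vertex is x2 = 1.249, x3 = 1.921.
Hence cost = 0.38·1.249 + 3.73·1.921 = $7.6400.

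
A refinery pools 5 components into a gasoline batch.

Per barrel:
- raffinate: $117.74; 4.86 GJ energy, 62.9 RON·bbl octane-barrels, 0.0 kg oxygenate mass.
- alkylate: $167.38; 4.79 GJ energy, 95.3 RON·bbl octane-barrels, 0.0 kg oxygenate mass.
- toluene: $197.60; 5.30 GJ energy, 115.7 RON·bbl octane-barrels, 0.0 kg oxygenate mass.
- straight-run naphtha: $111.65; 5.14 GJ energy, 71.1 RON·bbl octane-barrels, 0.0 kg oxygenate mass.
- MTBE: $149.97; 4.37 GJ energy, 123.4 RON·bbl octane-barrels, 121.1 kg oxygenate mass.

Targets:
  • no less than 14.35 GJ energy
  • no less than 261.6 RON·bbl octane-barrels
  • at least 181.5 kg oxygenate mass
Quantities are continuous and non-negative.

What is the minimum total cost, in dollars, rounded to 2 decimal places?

Set it up as a linear program. Let x1 = barrels of raffinate, x2 = barrels of alkylate, x3 = barrels of toluene, x4 = barrels of straight-run naphtha, x5 = barrels of MTBE.
Minimise 117.74x1 + 167.38x2 + 197.6x3 + 111.65x4 + 149.97x5 subject to:
  4.86x1 + 4.79x2 + 5.3x3 + 5.14x4 + 4.37x5 ≥ 14.35   (energy)
  62.9x1 + 95.3x2 + 115.7x3 + 71.1x4 + 123.4x5 ≥ 261.6   (octane-barrels)
  121.1x5 ≥ 181.5   (oxygenate mass)
  x1, x2, x3, x4, x5 ≥ 0.
At the optimum only straight-run naphtha, MTBE are positive (raffinate, alkylate, toluene = 0). Binding constraints: energy and oxygenate mass.
Solving gives x4 = 1.51759, x5 = 1.49876.
Cost = 111.65·1.51759 + 149.97·1.49876 = 394.2080.

$394.21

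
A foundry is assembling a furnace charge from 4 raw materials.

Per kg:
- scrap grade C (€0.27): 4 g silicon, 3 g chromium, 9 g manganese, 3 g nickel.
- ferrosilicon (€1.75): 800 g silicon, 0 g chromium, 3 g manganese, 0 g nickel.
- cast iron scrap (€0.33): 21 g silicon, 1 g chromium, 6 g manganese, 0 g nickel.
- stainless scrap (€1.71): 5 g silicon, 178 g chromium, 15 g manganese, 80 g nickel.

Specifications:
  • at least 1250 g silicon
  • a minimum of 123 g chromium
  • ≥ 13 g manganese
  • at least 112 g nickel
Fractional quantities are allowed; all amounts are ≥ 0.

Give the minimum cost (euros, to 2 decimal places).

Let x1 = kg of scrap grade C, x2 = kg of ferrosilicon, x3 = kg of cast iron scrap, x4 = kg of stainless scrap.
Minimise 0.27x1 + 1.75x2 + 0.33x3 + 1.71x4 s.t.:
  4x1 + 800x2 + 21x3 + 5x4 ≥ 1250   (silicon)
  3x1 + 1x3 + 178x4 ≥ 123   (chromium)
  9x1 + 3x2 + 6x3 + 15x4 ≥ 13   (manganese)
  3x1 + 80x4 ≥ 112   (nickel)
  x1, x2, x3, x4 ≥ 0.
The minimum-cost mix takes nothing from scrap grade C, cast iron scrap — only ferrosilicon, stainless scrap. The silicon and nickel requirements are met with equality.
Optimal quantities: ferrosilicon = 1.554 kg, stainless scrap = 1.4 kg.
Hence cost = 1.75·1.554 + 1.71·1.4 = €5.1135.

€5.11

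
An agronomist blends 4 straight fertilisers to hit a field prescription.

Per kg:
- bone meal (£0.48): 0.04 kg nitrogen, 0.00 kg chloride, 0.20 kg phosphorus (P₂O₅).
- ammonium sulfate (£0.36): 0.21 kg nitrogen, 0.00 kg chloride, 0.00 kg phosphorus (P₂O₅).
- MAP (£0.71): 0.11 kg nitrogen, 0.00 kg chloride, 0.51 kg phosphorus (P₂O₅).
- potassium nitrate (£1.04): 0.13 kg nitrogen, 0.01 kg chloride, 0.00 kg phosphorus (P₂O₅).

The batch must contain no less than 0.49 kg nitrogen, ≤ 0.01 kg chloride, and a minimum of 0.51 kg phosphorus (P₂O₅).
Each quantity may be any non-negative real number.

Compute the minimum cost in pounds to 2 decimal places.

£1.36

Treat it as an LP. Let x1 = kg of bone meal, x2 = kg of ammonium sulfate, x3 = kg of MAP, x4 = kg of potassium nitrate.
min 0.48x1 + 0.36x2 + 0.71x3 + 1.04x4 subject to:
  0.04x1 + 0.21x2 + 0.11x3 + 0.13x4 ≥ 0.49   (nitrogen)
  0.01x4 ≤ 0.01   (chloride)
  0.2x1 + 0.51x3 ≥ 0.51   (phosphorus (P₂O₅))
  x1, x2, x3, x4 ≥ 0.
The minimum-cost mix takes nothing from bone meal, potassium nitrate — only ammonium sulfate, MAP. The nitrogen and phosphorus (P₂O₅) requirements are met with equality.
That vertex is x2 = 1.81, x3 = 1.
Total cost: 0.36·1.81 + 0.71·1 = 1.3616.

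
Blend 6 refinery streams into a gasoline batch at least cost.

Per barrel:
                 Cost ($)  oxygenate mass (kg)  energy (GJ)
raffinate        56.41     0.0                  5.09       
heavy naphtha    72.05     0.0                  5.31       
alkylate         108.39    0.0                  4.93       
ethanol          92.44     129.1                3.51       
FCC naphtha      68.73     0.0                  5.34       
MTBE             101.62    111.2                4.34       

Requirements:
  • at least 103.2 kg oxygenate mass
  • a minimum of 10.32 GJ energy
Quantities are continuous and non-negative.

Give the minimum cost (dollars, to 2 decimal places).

Treat it as an LP. Let x1 = barrels of raffinate, x2 = barrels of heavy naphtha, x3 = barrels of alkylate, x4 = barrels of ethanol, x5 = barrels of FCC naphtha, x6 = barrels of MTBE.
min 56.41x1 + 72.05x2 + 108.39x3 + 92.44x4 + 68.73x5 + 101.62x6 s.t.:
  129.1x4 + 111.2x6 ≥ 103.2   (oxygenate mass)
  5.09x1 + 5.31x2 + 4.93x3 + 3.51x4 + 5.34x5 + 4.34x6 ≥ 10.32   (energy)
  x1, x2, x3, x4, x5, x6 ≥ 0.
The minimum-cost mix takes nothing from heavy naphtha, alkylate, FCC naphtha, MTBE — only raffinate, ethanol. There the oxygenate mass and energy constraints are tight.
Optimal quantities: raffinate = 1.4763 barrels, ethanol = 0.79938 barrels.
Total cost: 56.41·1.4763 + 92.44·0.79938 = 157.1728.

$157.17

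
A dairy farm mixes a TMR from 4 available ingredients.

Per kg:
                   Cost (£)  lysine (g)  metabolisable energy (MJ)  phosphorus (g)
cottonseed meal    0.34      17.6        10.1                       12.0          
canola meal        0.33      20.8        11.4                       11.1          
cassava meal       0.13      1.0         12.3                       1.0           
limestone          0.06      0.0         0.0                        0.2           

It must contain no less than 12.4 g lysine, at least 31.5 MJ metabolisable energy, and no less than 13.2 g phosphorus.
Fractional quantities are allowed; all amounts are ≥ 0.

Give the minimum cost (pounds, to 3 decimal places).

Let x1 = kg of cottonseed meal, x2 = kg of canola meal, x3 = kg of cassava meal, x4 = kg of limestone.
min 0.34x1 + 0.33x2 + 0.13x3 + 0.06x4 with:
  17.6x1 + 20.8x2 + 1x3 ≥ 12.4   (lysine)
  10.1x1 + 11.4x2 + 12.3x3 ≥ 31.5   (metabolisable energy)
  12x1 + 11.1x2 + 1x3 + 0.2x4 ≥ 13.2   (phosphorus)
  x1, x2, x3, x4 ≥ 0.
The optimal basis is {canola meal, cassava meal}; cottonseed meal, limestone drop out. There the metabolisable energy and phosphorus constraints are tight.
So canola meal = 1.046 kg, cassava meal = 1.592 kg.
Cost = 0.33·1.046 + 0.13·1.592 = 0.55214.

£0.552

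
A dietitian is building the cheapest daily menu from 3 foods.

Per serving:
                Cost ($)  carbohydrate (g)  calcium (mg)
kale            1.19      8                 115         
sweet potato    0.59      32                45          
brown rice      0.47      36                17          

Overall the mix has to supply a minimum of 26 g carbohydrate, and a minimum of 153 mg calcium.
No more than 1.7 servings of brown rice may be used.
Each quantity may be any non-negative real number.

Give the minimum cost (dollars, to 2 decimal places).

Set it up as a linear program. Let x1 = servings of kale, x2 = servings of sweet potato, x3 = servings of brown rice.
Minimise 1.19x1 + 0.59x2 + 0.47x3 s.t.:
  8x1 + 32x2 + 36x3 ≥ 26   (carbohydrate)
  115x1 + 45x2 + 17x3 ≥ 153   (calcium)
  x3 ≤ 1.7
  x1, x2, x3 ≥ 0.
The minimum-cost mix takes nothing from brown rice — only kale, sweet potato. There the carbohydrate and calcium constraints are tight.
So kale = 1.122 servings, sweet potato = 0.5319 servings.
Hence cost = 1.19·1.122 + 0.59·0.5319 = $1.6490.

$1.65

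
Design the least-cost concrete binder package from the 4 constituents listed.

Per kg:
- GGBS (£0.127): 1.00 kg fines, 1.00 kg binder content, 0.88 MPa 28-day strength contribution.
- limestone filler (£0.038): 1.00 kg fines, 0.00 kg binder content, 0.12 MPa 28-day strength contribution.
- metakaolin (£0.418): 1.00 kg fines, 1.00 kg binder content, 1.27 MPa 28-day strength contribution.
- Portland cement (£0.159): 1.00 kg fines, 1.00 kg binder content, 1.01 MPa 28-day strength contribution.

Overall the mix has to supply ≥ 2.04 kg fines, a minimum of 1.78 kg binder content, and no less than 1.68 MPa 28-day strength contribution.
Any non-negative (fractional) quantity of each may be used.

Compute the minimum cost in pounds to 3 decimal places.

£0.246

Treat it as an LP. Let x1 = kg of GGBS, x2 = kg of limestone filler, x3 = kg of metakaolin, x4 = kg of Portland cement.
min 0.127x1 + 0.038x2 + 0.418x3 + 0.159x4 with:
  1x1 + 1x2 + 1x3 + 1x4 ≥ 2.04   (fines)
  1x1 + 1x3 + 1x4 ≥ 1.78   (binder content)
  0.88x1 + 0.12x2 + 1.27x3 + 1.01x4 ≥ 1.68   (28-day strength contribution)
  x1, x2, x3, x4 ≥ 0.
The optimal basis is {GGBS, limestone filler}; metakaolin, Portland cement drop out. There the fines and 28-day strength contribution constraints are tight.
That vertex is x1 = 1.888, x2 = 0.1516.
Objective = 0.127·1.888 + 0.038·0.1516 = 0.24554.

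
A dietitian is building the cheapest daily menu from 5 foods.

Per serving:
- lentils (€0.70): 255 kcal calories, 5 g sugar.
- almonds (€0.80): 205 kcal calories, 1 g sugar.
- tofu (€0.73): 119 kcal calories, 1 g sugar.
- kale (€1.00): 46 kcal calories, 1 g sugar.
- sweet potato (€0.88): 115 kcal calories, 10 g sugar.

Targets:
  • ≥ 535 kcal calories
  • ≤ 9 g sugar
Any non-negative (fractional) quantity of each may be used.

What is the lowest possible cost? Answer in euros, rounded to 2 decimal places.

€1.59

Let x1 = servings of lentils, x2 = servings of almonds, x3 = servings of tofu, x4 = servings of kale, x5 = servings of sweet potato.
Minimise 0.7x1 + 0.8x2 + 0.73x3 + 1x4 + 0.88x5 subject to:
  255x1 + 205x2 + 119x3 + 46x4 + 115x5 ≥ 535   (calories)
  5x1 + 1x2 + 1x3 + 1x4 + 10x5 ≤ 9   (sugar)
  x1, x2, x3, x4, x5 ≥ 0.
The cheapest feasible vertex uses only lentils, almonds; tofu, kale, sweet potato are not used. The calories and sugar requirements are met with equality.
That vertex is x1 = 1.701, x2 = 0.4935.
Cost = 0.7·1.701 + 0.8·0.4935 = 1.5855.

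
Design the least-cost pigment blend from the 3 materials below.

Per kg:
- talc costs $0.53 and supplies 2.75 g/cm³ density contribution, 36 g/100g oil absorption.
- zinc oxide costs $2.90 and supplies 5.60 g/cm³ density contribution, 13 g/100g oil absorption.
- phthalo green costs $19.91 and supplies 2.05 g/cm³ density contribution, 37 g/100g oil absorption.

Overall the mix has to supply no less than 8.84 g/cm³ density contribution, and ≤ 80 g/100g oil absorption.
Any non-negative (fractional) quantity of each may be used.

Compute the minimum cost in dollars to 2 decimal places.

$2.78

Let x1 = kg of talc, x2 = kg of zinc oxide, x3 = kg of phthalo green.
min 0.53x1 + 2.9x2 + 19.91x3 subject to:
  2.75x1 + 5.6x2 + 2.05x3 ≥ 8.84   (density contribution)
  36x1 + 13x2 + 37x3 ≤ 80   (oil absorption)
  x1, x2, x3 ≥ 0.
At the optimum only talc, zinc oxide are positive (phthalo green = 0). The density contribution and oil absorption requirements are met with equality.
Solving gives x1 = 2.008, x2 = 0.5923.
Cost = 0.53·2.008 + 2.9·0.5923 = 2.7819.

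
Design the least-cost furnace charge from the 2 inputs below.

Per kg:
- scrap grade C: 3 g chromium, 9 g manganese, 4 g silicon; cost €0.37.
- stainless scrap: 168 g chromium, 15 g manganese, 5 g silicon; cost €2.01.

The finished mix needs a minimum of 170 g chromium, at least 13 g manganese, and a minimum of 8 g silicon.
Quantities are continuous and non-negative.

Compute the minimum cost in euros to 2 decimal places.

€2.29

Let x1 = kg of scrap grade C, x2 = kg of stainless scrap.
min 0.37x1 + 2.01x2 s.t.:
  3x1 + 168x2 ≥ 170   (chromium)
  9x1 + 15x2 ≥ 13   (manganese)
  4x1 + 5x2 ≥ 8   (silicon)
  x1, x2 ≥ 0.
Both inputs are positive at the optimum. There the chromium and silicon constraints are tight.
So scrap grade C = 0.7519 kg, stainless scrap = 0.9985 kg.
Total cost: 0.37·0.7519 + 2.01·0.9985 = 2.2852.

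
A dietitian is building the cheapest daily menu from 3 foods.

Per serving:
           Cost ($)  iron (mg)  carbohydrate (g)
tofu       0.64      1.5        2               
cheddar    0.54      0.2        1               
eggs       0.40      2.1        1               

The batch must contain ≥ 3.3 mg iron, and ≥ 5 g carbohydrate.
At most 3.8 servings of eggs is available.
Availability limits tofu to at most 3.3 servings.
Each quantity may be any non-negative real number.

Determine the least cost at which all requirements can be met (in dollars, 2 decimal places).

Set it up as a linear program. Let x1 = servings of tofu, x2 = servings of cheddar, x3 = servings of eggs.
Minimise 0.64x1 + 0.54x2 + 0.4x3 with:
  1.5x1 + 0.2x2 + 2.1x3 ≥ 3.3   (iron)
  2x1 + 1x2 + 1x3 ≥ 5   (carbohydrate)
  x3 ≤ 3.8
  x1 ≤ 3.3
  x1, x2, x3 ≥ 0.
The optimal basis is {tofu}; cheddar, eggs drop out. There the carbohydrate constraint is tight.
So tofu = 2.5 servings.
Hence cost = 0.64·2.5 = $1.6000.

$1.60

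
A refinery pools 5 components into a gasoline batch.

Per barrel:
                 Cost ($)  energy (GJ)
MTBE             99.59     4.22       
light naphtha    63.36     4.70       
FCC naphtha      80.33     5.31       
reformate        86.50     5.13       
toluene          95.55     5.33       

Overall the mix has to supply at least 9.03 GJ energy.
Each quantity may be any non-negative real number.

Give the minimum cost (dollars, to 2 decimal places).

Treat it as an LP. Let x1 = barrels of MTBE, x2 = barrels of light naphtha, x3 = barrels of FCC naphtha, x4 = barrels of reformate, x5 = barrels of toluene.
min 99.59x1 + 63.36x2 + 80.33x3 + 86.5x4 + 95.55x5 subject to:
  4.22x1 + 4.7x2 + 5.31x3 + 5.13x4 + 5.33x5 ≥ 9.03   (energy)
  x1, x2, x3, x4, x5 ≥ 0.
The minimum-cost mix takes nothing from MTBE, FCC naphtha, reformate, toluene — only light naphtha. The energy requirement is met with equality.
Solving gives x2 = 1.9213.
Total cost: 63.36·1.9213 = 121.7336.

$121.73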